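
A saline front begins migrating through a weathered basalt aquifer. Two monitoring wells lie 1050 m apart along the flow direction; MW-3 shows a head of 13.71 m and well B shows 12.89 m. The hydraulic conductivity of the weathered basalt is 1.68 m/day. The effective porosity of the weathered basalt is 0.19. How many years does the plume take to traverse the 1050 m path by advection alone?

416

Hydraulic gradient i = (13.71 − 12.89) / 1050 = 0.82 / 1050 = 0.0007810.
Darcy flux q = K · i = 1.680 × 0.0007810 = 0.001312 m/day.
Seepage velocity v = q / n_e = 0.001312 / 0.19 = 0.006905 m/day.
Travel time t = L / v = 1050 / 0.006905 = 1.521e+05 days = 416.3 years.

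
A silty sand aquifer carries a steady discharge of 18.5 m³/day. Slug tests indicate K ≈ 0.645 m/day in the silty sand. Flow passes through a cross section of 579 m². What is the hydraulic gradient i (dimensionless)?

0.0495

From Q = K·A·i, i = Q / (K·A) = 18.5 / (0.6450 × 579.0) = 0.04954.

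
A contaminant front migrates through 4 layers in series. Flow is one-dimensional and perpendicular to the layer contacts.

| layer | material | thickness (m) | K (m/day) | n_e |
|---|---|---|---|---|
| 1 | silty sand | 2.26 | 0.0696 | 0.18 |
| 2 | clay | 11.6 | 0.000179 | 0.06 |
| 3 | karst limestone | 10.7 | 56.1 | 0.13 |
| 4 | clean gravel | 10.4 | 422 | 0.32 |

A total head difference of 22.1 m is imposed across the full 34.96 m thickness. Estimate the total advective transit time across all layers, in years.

With flow normal to the layers, continuity requires the same specific discharge q through every layer.
Σ(b_i/K_i) = 2.26/0.0696 + 11.6/0.000179 + 10.7/56.1 + 10.4/422 = 64837 d.
q = Δh / Σ(b_i/K_i) = 22.1 / 64837 = 0.0003409 m/day.
In each layer the seepage velocity is v_i = q/n_i, so the layer transit time is t_i = b_i·n_i / q:
  layer 1 (silty sand): t_1 = 2.26 × 0.18 / 0.0003409 = 1193 d
  layer 2 (clay): t_2 = 11.6 × 0.06 / 0.0003409 = 2042 d
  layer 3 (karst limestone): t_3 = 10.7 × 0.13 / 0.0003409 = 4081 d
  layer 4 (clean gravel): t_4 = 10.4 × 0.32 / 0.0003409 = 9764 d
Total t = Σ t_i = 17080 days = 46.76 years.

46.8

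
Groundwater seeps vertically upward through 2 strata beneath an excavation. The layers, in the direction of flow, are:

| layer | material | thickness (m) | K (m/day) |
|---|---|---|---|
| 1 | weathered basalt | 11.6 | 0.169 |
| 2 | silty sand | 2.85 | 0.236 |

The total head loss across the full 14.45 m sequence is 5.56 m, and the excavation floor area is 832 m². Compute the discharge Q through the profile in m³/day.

Flow is perpendicular to layering, so the layers act in series and the equivalent K is the thickness-weighted harmonic mean.
Total thickness L = 11.6 + 2.85 = 14.45 m.
Σ(b_i/K_i) = 11.6/0.169 + 2.85/0.236 = 80.72 d.
K_eq = L / Σ(b_i/K_i) = 14.45 / 80.72 = 0.1790 m/day.
Q = K_eq · A · (Δh/L) = 0.1790 × 832 × (5.56/14.45) = 57.31 m³/day.

57.3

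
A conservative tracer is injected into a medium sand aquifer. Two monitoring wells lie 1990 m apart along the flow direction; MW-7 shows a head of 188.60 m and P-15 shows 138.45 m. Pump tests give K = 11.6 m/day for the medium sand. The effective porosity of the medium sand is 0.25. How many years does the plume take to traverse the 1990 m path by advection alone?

4.66

Hydraulic gradient i = (188.60 − 138.45) / 1990 = 50.15 / 1990 = 0.02520.
Darcy flux q = K · i = 11.60 × 0.02520 = 0.2923 m/day.
Seepage velocity v = q / n_e = 0.2923 / 0.25 = 1.169 m/day.
Travel time t = L / v = 1990 / 1.169 = 1702 days = 4.659 years.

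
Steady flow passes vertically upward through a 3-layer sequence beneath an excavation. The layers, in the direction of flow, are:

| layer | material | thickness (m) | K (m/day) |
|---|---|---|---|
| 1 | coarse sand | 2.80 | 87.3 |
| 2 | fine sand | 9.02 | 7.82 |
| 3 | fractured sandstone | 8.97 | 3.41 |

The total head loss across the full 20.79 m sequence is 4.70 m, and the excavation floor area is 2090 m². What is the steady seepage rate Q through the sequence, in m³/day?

Flow is perpendicular to layering, so the layers act in series and the equivalent K is the thickness-weighted harmonic mean.
Total thickness L = 2.80 + 9.02 + 8.97 = 20.79 m.
Σ(b_i/K_i) = 2.80/87.3 + 9.02/7.82 + 8.97/3.41 = 3.816 d.
K_eq = L / Σ(b_i/K_i) = 20.79 / 3.816 = 5.448 m/day.
Q = K_eq · A · (Δh/L) = 5.448 × 2090 × (4.70/20.79) = 2574 m³/day.

2570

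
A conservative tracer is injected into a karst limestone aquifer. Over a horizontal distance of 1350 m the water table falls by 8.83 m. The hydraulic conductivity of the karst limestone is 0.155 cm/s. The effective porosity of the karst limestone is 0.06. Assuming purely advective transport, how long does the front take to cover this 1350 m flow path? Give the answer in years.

Convert K: 0.155 cm/s × 864 = 133.9 m/day.
Hydraulic gradient i = Δh / L = 8.83 / 1350 = 0.006541.
Darcy flux q = K · i = 133.9 × 0.006541 = 0.8759 m/day.
Seepage velocity v = q / n_e = 0.8759 / 0.06 = 14.60 m/day.
Travel time t = L / v = 1350 / 14.60 = 92.47 days = 0.2532 years.

0.253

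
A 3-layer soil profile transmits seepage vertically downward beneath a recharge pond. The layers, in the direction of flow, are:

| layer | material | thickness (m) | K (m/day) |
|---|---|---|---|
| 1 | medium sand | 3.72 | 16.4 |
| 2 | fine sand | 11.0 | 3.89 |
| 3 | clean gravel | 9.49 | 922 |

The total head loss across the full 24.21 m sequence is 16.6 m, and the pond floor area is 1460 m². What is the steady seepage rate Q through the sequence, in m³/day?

Flow is perpendicular to layering, so the layers act in series and the equivalent K is the thickness-weighted harmonic mean.
Total thickness L = 3.72 + 11.0 + 9.49 = 24.21 m.
Σ(b_i/K_i) = 3.72/16.4 + 11.0/3.89 + 9.49/922 = 3.065 d.
K_eq = L / Σ(b_i/K_i) = 24.21 / 3.065 = 7.899 m/day.
Q = K_eq · A · (Δh/L) = 7.899 × 1460 × (16.6/24.21) = 7908 m³/day.

7910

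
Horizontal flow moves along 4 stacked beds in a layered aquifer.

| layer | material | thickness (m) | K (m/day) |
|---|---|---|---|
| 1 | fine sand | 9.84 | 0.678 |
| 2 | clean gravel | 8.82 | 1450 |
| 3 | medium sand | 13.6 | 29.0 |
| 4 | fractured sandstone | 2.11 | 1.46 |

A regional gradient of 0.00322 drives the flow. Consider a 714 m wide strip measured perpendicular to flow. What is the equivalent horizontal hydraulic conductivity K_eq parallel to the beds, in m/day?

Flow is parallel to layering, so each bed carries its own Darcy discharge and the transmissivities add.
Σ(K_i·b_i) = 0.678×9.84 + 1450×8.82 + 29.0×13.6 + 1.46×2.11 = 13193 m²/day.
Total thickness b = 34.37 m, so K_eq = Σ(K_i·b_i)/b = 383.9 m/day.

384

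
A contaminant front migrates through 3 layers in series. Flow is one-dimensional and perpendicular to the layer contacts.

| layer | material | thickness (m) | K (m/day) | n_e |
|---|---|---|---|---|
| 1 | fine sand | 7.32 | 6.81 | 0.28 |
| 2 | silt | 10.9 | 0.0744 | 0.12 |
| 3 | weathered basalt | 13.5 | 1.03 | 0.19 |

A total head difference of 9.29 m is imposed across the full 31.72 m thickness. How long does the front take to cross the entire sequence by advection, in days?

With flow normal to the layers, continuity requires the same specific discharge q through every layer.
Σ(b_i/K_i) = 7.32/6.81 + 10.9/0.0744 + 13.5/1.03 = 160.7 d.
q = Δh / Σ(b_i/K_i) = 9.29 / 160.7 = 0.05781 m/day.
In each layer the seepage velocity is v_i = q/n_i, so the layer transit time is t_i = b_i·n_i / q:
  layer 1 (fine sand): t_1 = 7.32 × 0.28 / 0.05781 = 35.45 d
  layer 2 (silt): t_2 = 10.9 × 0.12 / 0.05781 = 22.62 d
  layer 3 (weathered basalt): t_3 = 13.5 × 0.19 / 0.05781 = 44.37 d
Total t = Σ t_i = 102.4 days.

102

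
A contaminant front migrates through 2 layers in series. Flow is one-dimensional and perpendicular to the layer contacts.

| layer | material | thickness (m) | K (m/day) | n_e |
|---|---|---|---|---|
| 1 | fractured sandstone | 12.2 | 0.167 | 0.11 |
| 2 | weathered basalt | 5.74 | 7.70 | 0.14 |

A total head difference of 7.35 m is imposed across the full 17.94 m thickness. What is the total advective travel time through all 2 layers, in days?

21.5

With flow normal to the layers, continuity requires the same specific discharge q through every layer.
Σ(b_i/K_i) = 12.2/0.167 + 5.74/7.70 = 73.80 d.
q = Δh / Σ(b_i/K_i) = 7.35 / 73.80 = 0.09959 m/day.
In each layer the seepage velocity is v_i = q/n_i, so the layer transit time is t_i = b_i·n_i / q:
  layer 1 (fractured sandstone): t_1 = 12.2 × 0.11 / 0.09959 = 13.47 d
  layer 2 (weathered basalt): t_2 = 5.74 × 0.14 / 0.09959 = 8.069 d
Total t = Σ t_i = 21.54 days.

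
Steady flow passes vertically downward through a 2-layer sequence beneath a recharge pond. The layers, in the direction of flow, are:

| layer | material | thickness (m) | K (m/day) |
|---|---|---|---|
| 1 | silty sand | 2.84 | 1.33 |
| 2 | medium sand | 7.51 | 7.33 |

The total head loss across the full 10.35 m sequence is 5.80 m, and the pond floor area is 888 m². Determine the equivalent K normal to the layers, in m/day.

3.28

Flow is perpendicular to layering, so the layers act in series and the equivalent K is the thickness-weighted harmonic mean.
Total thickness L = 2.84 + 7.51 = 10.35 m.
Σ(b_i/K_i) = 2.84/1.33 + 7.51/7.33 = 3.160 d.
K_eq = L / Σ(b_i/K_i) = 10.35 / 3.160 = 3.275 m/day.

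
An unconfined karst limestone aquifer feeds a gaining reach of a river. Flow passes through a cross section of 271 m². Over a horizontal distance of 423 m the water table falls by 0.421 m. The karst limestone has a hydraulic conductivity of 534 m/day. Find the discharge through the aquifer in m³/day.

Hydraulic gradient i = Δh / L = 0.421 / 423 = 0.0009953.
Darcy's law: Q = K · A · i = 534.0 × 271.0 × 0.0009953 = 144.0 m³/day.

144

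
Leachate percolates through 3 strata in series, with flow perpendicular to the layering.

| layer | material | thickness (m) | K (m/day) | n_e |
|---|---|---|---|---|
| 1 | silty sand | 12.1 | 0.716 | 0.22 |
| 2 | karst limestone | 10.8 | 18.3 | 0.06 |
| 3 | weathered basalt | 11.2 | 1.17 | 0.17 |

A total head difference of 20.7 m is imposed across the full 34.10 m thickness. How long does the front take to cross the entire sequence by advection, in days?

6.82

With flow normal to the layers, continuity requires the same specific discharge q through every layer.
Σ(b_i/K_i) = 12.1/0.716 + 10.8/18.3 + 11.2/1.17 = 27.06 d.
q = Δh / Σ(b_i/K_i) = 20.7 / 27.06 = 0.7649 m/day.
In each layer the seepage velocity is v_i = q/n_i, so the layer transit time is t_i = b_i·n_i / q:
  layer 1 (silty sand): t_1 = 12.1 × 0.22 / 0.7649 = 3.480 d
  layer 2 (karst limestone): t_2 = 10.8 × 0.06 / 0.7649 = 0.8472 d
  layer 3 (weathered basalt): t_3 = 11.2 × 0.17 / 0.7649 = 2.489 d
Total t = Σ t_i = 6.817 days.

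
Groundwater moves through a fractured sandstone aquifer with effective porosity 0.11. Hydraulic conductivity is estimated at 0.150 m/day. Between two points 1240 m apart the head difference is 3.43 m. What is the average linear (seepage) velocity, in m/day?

0.00377

Hydraulic gradient i = Δh / L = 3.43 / 1240 = 0.002766.
Darcy flux q = K · i = 0.1500 × 0.002766 = 0.0004149 m/day.
Seepage velocity v = q / n_e = 0.0004149 / 0.11 = 0.003772 m/day.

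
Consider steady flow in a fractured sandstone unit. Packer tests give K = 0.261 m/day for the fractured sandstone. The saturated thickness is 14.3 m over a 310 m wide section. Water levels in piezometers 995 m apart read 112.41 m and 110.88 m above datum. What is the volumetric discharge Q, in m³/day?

1.78

Cross-sectional area A = 310 × 14.3 = 4433 m².
Hydraulic gradient i = (112.41 − 110.88) / 995 = 1.53 / 995 = 0.001538.
Darcy's law: Q = K · A · i = 0.2610 × 4433 × 0.001538 = 1.779 m³/day.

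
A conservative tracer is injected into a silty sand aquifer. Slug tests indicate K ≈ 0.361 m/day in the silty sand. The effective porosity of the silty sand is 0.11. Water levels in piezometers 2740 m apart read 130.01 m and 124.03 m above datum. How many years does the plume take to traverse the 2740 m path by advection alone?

Hydraulic gradient i = (130.01 − 124.03) / 2740 = 5.98 / 2740 = 0.002182.
Darcy flux q = K · i = 0.3610 × 0.002182 = 0.0007879 m/day.
Seepage velocity v = q / n_e = 0.0007879 / 0.11 = 0.007163 m/day.
Travel time t = L / v = 2740 / 0.007163 = 3.825e+05 days = 1047 years.

1050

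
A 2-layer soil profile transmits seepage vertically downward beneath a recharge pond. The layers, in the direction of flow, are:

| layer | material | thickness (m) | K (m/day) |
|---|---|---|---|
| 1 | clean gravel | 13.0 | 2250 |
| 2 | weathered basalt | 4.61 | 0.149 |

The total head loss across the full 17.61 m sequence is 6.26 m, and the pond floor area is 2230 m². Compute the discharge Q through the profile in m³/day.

Flow is perpendicular to layering, so the layers act in series and the equivalent K is the thickness-weighted harmonic mean.
Total thickness L = 13.0 + 4.61 = 17.61 m.
Σ(b_i/K_i) = 13.0/2250 + 4.61/0.149 = 30.95 d.
K_eq = L / Σ(b_i/K_i) = 17.61 / 30.95 = 0.5691 m/day.
Q = K_eq · A · (Δh/L) = 0.5691 × 2230 × (6.26/17.61) = 451.1 m³/day.

451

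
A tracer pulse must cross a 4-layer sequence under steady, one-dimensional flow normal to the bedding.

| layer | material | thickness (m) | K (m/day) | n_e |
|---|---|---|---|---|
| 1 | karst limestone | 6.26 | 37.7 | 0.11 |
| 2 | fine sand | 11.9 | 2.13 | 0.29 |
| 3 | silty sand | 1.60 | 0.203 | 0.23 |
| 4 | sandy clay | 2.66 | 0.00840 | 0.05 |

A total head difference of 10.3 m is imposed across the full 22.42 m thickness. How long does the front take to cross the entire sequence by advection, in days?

149

With flow normal to the layers, continuity requires the same specific discharge q through every layer.
Σ(b_i/K_i) = 6.26/37.7 + 11.9/2.13 + 1.60/0.203 + 2.66/0.00840 = 330.3 d.
q = Δh / Σ(b_i/K_i) = 10.3 / 330.3 = 0.03118 m/day.
In each layer the seepage velocity is v_i = q/n_i, so the layer transit time is t_i = b_i·n_i / q:
  layer 1 (karst limestone): t_1 = 6.26 × 0.11 / 0.03118 = 22.08 d
  layer 2 (fine sand): t_2 = 11.9 × 0.29 / 0.03118 = 110.7 d
  layer 3 (silty sand): t_3 = 1.60 × 0.23 / 0.03118 = 11.80 d
  layer 4 (sandy clay): t_4 = 2.66 × 0.05 / 0.03118 = 4.265 d
Total t = Σ t_i = 148.8 days.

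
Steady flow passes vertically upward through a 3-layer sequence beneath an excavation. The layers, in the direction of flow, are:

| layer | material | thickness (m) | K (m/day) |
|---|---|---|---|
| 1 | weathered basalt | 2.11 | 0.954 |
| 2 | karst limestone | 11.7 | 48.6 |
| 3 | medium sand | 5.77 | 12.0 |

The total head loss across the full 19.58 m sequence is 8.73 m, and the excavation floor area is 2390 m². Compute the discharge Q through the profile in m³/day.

7110

Flow is perpendicular to layering, so the layers act in series and the equivalent K is the thickness-weighted harmonic mean.
Total thickness L = 2.11 + 11.7 + 5.77 = 19.58 m.
Σ(b_i/K_i) = 2.11/0.954 + 11.7/48.6 + 5.77/12.0 = 2.933 d.
K_eq = L / Σ(b_i/K_i) = 19.58 / 2.933 = 6.675 m/day.
Q = K_eq · A · (Δh/L) = 6.675 × 2390 × (8.73/19.58) = 7113 m³/day.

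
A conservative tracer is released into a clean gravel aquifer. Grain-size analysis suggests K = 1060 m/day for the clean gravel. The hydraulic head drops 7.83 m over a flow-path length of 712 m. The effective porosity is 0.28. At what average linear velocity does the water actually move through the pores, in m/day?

41.6

Hydraulic gradient i = Δh / L = 7.83 / 712 = 0.01100.
Darcy flux q = K · i = 1060 × 0.01100 = 11.66 m/day.
Seepage velocity v = q / n_e = 11.66 / 0.28 = 41.63 m/day.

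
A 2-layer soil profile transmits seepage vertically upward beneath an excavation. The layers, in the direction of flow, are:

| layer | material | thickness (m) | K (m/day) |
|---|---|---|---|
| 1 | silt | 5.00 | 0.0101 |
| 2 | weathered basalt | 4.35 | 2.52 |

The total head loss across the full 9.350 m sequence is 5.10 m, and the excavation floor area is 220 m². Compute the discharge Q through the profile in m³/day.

Flow is perpendicular to layering, so the layers act in series and the equivalent K is the thickness-weighted harmonic mean.
Total thickness L = 5.00 + 4.35 = 9.350 m.
Σ(b_i/K_i) = 5.00/0.0101 + 4.35/2.52 = 496.8 d.
K_eq = L / Σ(b_i/K_i) = 9.350 / 496.8 = 0.01882 m/day.
Q = K_eq · A · (Δh/L) = 0.01882 × 220 × (5.10/9.350) = 2.259 m³/day.

2.26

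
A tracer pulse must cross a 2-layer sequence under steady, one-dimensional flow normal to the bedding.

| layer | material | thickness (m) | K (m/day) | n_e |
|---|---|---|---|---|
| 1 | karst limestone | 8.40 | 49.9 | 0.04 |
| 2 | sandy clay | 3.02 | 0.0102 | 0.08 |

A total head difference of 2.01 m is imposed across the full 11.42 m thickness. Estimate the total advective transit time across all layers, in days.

85.1

With flow normal to the layers, continuity requires the same specific discharge q through every layer.
Σ(b_i/K_i) = 8.40/49.9 + 3.02/0.0102 = 296.2 d.
q = Δh / Σ(b_i/K_i) = 2.01 / 296.2 = 0.006785 m/day.
In each layer the seepage velocity is v_i = q/n_i, so the layer transit time is t_i = b_i·n_i / q:
  layer 1 (karst limestone): t_1 = 8.40 × 0.04 / 0.006785 = 49.52 d
  layer 2 (sandy clay): t_2 = 3.02 × 0.08 / 0.006785 = 35.61 d
Total t = Σ t_i = 85.13 days.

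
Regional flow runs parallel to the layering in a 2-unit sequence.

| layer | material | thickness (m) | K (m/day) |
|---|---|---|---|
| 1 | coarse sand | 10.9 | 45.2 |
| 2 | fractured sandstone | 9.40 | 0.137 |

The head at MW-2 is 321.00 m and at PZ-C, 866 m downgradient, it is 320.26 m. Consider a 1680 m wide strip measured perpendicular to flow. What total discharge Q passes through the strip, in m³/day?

Flow is parallel to layering, so each bed carries its own Darcy discharge and the transmissivities add.
Σ(K_i·b_i) = 45.2×10.9 + 0.137×9.40 = 494.0 m²/day.
Hydraulic gradient i = (321.00 − 320.26) / 866 = 0.74 / 866 = 0.0008545.
Q = Σ(K_i·b_i) · W · i = 494.0 × 1680 × 0.0008545 = 709.1 m³/day.

709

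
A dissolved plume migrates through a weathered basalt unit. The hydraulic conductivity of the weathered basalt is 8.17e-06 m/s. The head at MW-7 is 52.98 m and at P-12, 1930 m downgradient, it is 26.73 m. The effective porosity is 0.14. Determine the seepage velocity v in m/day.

Convert K: 8.17e-06 m/s × 86400 = 0.7059 m/day.
Hydraulic gradient i = (52.98 − 26.73) / 1930 = 26.25 / 1930 = 0.01360.
Darcy flux q = K · i = 0.7059 × 0.01360 = 0.009601 m/day.
Seepage velocity v = q / n_e = 0.009601 / 0.14 = 0.06858 m/day.

0.0686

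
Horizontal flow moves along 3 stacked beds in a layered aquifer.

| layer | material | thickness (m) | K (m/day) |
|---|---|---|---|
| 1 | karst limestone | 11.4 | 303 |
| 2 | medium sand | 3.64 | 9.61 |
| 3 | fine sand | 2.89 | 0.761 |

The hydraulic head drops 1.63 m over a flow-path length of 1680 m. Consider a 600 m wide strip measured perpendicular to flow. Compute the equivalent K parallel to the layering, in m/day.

Flow is parallel to layering, so each bed carries its own Darcy discharge and the transmissivities add.
Σ(K_i·b_i) = 303×11.4 + 9.61×3.64 + 0.761×2.89 = 3491 m²/day.
Total thickness b = 17.93 m, so K_eq = Σ(K_i·b_i)/b = 194.7 m/day.

195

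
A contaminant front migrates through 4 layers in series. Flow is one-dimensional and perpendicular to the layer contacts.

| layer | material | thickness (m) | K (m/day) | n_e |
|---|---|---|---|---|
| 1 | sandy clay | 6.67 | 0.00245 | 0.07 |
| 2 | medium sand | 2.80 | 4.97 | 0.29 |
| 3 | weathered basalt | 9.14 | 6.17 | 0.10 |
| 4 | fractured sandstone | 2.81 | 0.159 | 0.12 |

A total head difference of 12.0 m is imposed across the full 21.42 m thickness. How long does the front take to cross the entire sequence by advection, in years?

1.58

With flow normal to the layers, continuity requires the same specific discharge q through every layer.
Σ(b_i/K_i) = 6.67/0.00245 + 2.80/4.97 + 9.14/6.17 + 2.81/0.159 = 2742 d.
q = Δh / Σ(b_i/K_i) = 12.0 / 2742 = 0.004376 m/day.
In each layer the seepage velocity is v_i = q/n_i, so the layer transit time is t_i = b_i·n_i / q:
  layer 1 (sandy clay): t_1 = 6.67 × 0.07 / 0.004376 = 106.7 d
  layer 2 (medium sand): t_2 = 2.80 × 0.29 / 0.004376 = 185.6 d
  layer 3 (weathered basalt): t_3 = 9.14 × 0.10 / 0.004376 = 208.9 d
  layer 4 (fractured sandstone): t_4 = 2.81 × 0.12 / 0.004376 = 77.05 d
Total t = Σ t_i = 578.2 days = 1.583 years.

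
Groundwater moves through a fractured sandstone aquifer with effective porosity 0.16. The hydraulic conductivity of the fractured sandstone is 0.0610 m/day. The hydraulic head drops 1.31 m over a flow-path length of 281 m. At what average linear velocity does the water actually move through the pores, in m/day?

Hydraulic gradient i = Δh / L = 1.31 / 281 = 0.004662.
Darcy flux q = K · i = 0.06100 × 0.004662 = 0.0002844 m/day.
Seepage velocity v = q / n_e = 0.0002844 / 0.16 = 0.001777 m/day.

0.00178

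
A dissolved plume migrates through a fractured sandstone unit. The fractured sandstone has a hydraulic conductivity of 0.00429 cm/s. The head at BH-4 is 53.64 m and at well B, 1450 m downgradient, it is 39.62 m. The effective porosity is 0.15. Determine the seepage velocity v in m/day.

0.239

Convert K: 0.00429 cm/s × 864 = 3.707 m/day.
Hydraulic gradient i = (53.64 − 39.62) / 1450 = 14.02 / 1450 = 0.009669.
Darcy flux q = K · i = 3.707 × 0.009669 = 0.03584 m/day.
Seepage velocity v = q / n_e = 0.03584 / 0.15 = 0.2389 m/day.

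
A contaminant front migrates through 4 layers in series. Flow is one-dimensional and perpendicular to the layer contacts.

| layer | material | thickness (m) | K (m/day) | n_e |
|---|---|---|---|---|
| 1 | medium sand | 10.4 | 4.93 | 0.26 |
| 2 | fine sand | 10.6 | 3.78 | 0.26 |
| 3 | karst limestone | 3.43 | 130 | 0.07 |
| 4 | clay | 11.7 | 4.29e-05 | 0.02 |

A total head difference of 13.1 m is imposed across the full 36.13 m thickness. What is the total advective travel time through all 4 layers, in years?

With flow normal to the layers, continuity requires the same specific discharge q through every layer.
Σ(b_i/K_i) = 10.4/4.93 + 10.6/3.78 + 3.43/130 + 11.7/4.29e-05 = 2.727e+05 d.
q = Δh / Σ(b_i/K_i) = 13.1 / 2.727e+05 = 4.803e-05 m/day.
In each layer the seepage velocity is v_i = q/n_i, so the layer transit time is t_i = b_i·n_i / q:
  layer 1 (medium sand): t_1 = 10.4 × 0.26 / 4.803e-05 = 56295 d
  layer 2 (fine sand): t_2 = 10.6 × 0.26 / 4.803e-05 = 57378 d
  layer 3 (karst limestone): t_3 = 3.43 × 0.07 / 4.803e-05 = 4999 d
  layer 4 (clay): t_4 = 11.7 × 0.02 / 4.803e-05 = 4872 d
Total t = Σ t_i = 1.235e+05 days = 338.2 years.

338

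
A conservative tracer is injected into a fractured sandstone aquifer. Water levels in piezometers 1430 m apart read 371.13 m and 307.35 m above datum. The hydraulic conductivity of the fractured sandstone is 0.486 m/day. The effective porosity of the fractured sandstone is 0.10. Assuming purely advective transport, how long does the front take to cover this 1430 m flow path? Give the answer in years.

Hydraulic gradient i = (371.13 − 307.35) / 1430 = 63.78 / 1430 = 0.04460.
Darcy flux q = K · i = 0.4860 × 0.04460 = 0.02168 m/day.
Seepage velocity v = q / n_e = 0.02168 / 0.10 = 0.2168 m/day.
Travel time t = L / v = 1430 / 0.2168 = 6597 days = 18.06 years.

18.1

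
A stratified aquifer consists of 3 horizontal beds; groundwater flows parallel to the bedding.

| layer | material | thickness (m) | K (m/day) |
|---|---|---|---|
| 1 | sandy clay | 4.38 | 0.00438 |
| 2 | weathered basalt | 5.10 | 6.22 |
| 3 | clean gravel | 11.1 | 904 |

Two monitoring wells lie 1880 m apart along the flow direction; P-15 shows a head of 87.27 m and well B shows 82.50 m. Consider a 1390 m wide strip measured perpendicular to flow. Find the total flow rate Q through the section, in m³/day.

35500

Flow is parallel to layering, so each bed carries its own Darcy discharge and the transmissivities add.
Σ(K_i·b_i) = 0.00438×4.38 + 6.22×5.10 + 904×11.1 = 10066 m²/day.
Hydraulic gradient i = (87.27 − 82.50) / 1880 = 4.77 / 1880 = 0.002537.
Q = Σ(K_i·b_i) · W · i = 10066 × 1390 × 0.002537 = 35501 m³/day.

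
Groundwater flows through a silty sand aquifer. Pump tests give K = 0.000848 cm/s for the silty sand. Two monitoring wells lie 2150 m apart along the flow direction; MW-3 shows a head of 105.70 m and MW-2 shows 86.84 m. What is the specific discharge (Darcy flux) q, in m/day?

0.00643

Convert K: 0.000848 cm/s × 864 = 0.7327 m/day.
Hydraulic gradient i = (105.70 − 86.84) / 2150 = 18.86 / 2150 = 0.008772.
Specific discharge q = K · i = 0.7327 × 0.008772 = 0.006427 m/day.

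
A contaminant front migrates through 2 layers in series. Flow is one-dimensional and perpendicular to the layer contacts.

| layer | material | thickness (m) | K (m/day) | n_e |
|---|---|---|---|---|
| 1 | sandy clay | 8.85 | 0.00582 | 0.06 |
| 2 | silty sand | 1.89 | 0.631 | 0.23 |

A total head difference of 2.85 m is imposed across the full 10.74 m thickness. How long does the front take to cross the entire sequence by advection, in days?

516

With flow normal to the layers, continuity requires the same specific discharge q through every layer.
Σ(b_i/K_i) = 8.85/0.00582 + 1.89/0.631 = 1524 d.
q = Δh / Σ(b_i/K_i) = 2.85 / 1524 = 0.001871 m/day.
In each layer the seepage velocity is v_i = q/n_i, so the layer transit time is t_i = b_i·n_i / q:
  layer 1 (sandy clay): t_1 = 8.85 × 0.06 / 0.001871 = 283.9 d
  layer 2 (silty sand): t_2 = 1.89 × 0.23 / 0.001871 = 232.4 d
Total t = Σ t_i = 516.3 days.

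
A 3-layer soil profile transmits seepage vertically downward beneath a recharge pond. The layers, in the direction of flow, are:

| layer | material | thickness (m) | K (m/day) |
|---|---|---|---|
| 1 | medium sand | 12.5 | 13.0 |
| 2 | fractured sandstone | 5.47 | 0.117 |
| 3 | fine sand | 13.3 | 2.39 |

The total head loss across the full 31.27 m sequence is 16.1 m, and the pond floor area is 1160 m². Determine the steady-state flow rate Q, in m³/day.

351

Flow is perpendicular to layering, so the layers act in series and the equivalent K is the thickness-weighted harmonic mean.
Total thickness L = 12.5 + 5.47 + 13.3 = 31.27 m.
Σ(b_i/K_i) = 12.5/13.0 + 5.47/0.117 + 13.3/2.39 = 53.28 d.
K_eq = L / Σ(b_i/K_i) = 31.27 / 53.28 = 0.5869 m/day.
Q = K_eq · A · (Δh/L) = 0.5869 × 1160 × (16.1/31.27) = 350.5 m³/day.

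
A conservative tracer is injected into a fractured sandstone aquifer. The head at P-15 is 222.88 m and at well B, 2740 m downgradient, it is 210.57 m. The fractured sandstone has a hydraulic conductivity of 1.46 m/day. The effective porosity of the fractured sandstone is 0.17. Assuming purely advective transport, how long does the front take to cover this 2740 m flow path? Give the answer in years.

Hydraulic gradient i = (222.88 − 210.57) / 2740 = 12.31 / 2740 = 0.004493.
Darcy flux q = K · i = 1.460 × 0.004493 = 0.006559 m/day.
Seepage velocity v = q / n_e = 0.006559 / 0.17 = 0.03858 m/day.
Travel time t = L / v = 2740 / 0.03858 = 71013 days = 194.4 years.

194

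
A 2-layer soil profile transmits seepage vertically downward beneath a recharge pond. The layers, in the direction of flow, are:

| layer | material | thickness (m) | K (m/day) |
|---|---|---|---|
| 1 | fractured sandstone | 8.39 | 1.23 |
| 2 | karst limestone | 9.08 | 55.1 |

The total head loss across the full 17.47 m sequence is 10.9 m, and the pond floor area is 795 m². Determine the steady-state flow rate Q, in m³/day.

Flow is perpendicular to layering, so the layers act in series and the equivalent K is the thickness-weighted harmonic mean.
Total thickness L = 8.39 + 9.08 = 17.47 m.
Σ(b_i/K_i) = 8.39/1.23 + 9.08/55.1 = 6.986 d.
K_eq = L / Σ(b_i/K_i) = 17.47 / 6.986 = 2.501 m/day.
Q = K_eq · A · (Δh/L) = 2.501 × 795 × (10.9/17.47) = 1240 m³/day.

1240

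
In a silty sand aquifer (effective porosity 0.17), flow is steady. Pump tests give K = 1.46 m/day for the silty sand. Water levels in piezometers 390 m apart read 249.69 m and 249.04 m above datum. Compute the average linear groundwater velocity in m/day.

Hydraulic gradient i = (249.69 − 249.04) / 390 = 0.65 / 390 = 0.001667.
Darcy flux q = K · i = 1.460 × 0.001667 = 0.002433 m/day.
Seepage velocity v = q / n_e = 0.002433 / 0.17 = 0.01431 m/day.

0.0143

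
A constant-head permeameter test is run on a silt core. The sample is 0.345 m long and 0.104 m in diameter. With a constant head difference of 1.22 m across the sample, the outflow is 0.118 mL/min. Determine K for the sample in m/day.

Cross-sectional area A = π·(d/2)² = π × (0.104/2)² = 0.008495 m².
Convert discharge: 0.118 mL/min = 1.967e-09 m³/s.
Darcy's law rearranged: K = Q·L / (A·Δh) = 1.967e-09 × 0.345 / (0.008495 × 1.22) = 6.547e-08 m/s = 0.005656 m/day.

0.00566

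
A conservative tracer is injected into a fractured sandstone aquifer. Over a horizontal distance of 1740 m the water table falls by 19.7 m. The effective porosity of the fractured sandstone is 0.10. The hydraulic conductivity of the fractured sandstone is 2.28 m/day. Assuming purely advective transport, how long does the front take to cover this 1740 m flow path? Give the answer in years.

Hydraulic gradient i = Δh / L = 19.7 / 1740 = 0.01132.
Darcy flux q = K · i = 2.280 × 0.01132 = 0.02581 m/day.
Seepage velocity v = q / n_e = 0.02581 / 0.10 = 0.2581 m/day.
Travel time t = L / v = 1740 / 0.2581 = 6741 days = 18.45 years.

18.5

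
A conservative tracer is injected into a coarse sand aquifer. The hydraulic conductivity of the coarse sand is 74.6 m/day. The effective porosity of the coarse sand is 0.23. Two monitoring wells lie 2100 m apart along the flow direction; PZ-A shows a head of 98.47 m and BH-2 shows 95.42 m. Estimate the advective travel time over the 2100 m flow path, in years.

Hydraulic gradient i = (98.47 − 95.42) / 2100 = 3.05 / 2100 = 0.001452.
Darcy flux q = K · i = 74.60 × 0.001452 = 0.1083 m/day.
Seepage velocity v = q / n_e = 0.1083 / 0.23 = 0.4711 m/day.
Travel time t = L / v = 2100 / 0.4711 = 4458 days = 12.20 years.

12.2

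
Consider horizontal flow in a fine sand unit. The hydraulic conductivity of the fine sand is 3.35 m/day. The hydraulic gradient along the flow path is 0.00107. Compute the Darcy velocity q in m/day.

0.00358

Hydraulic gradient i = 0.00107.
Specific discharge q = K · i = 3.350 × 0.001070 = 0.003585 m/day.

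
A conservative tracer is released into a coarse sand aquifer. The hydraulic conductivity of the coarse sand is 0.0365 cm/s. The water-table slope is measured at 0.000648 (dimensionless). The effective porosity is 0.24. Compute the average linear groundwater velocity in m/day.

Convert K: 0.0365 cm/s × 864 = 31.54 m/day.
Hydraulic gradient i = 0.000648.
Darcy flux q = K · i = 31.54 × 0.0006480 = 0.02044 m/day.
Seepage velocity v = q / n_e = 0.02044 / 0.24 = 0.08515 m/day.

0.0851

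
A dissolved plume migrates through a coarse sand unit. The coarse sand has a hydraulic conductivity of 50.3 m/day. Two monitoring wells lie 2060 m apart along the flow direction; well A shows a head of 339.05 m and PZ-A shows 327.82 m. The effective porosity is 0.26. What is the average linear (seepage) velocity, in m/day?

Hydraulic gradient i = (339.05 − 327.82) / 2060 = 11.23 / 2060 = 0.005451.
Darcy flux q = K · i = 50.30 × 0.005451 = 0.2742 m/day.
Seepage velocity v = q / n_e = 0.2742 / 0.26 = 1.055 m/day.

1.05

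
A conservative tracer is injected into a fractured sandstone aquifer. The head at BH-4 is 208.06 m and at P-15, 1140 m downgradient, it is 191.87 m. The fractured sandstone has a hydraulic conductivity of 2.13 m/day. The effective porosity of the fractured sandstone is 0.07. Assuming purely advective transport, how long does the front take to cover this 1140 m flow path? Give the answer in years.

Hydraulic gradient i = (208.06 − 191.87) / 1140 = 16.19 / 1140 = 0.01420.
Darcy flux q = K · i = 2.130 × 0.01420 = 0.03025 m/day.
Seepage velocity v = q / n_e = 0.03025 / 0.07 = 0.4321 m/day.
Travel time t = L / v = 1140 / 0.4321 = 2638 days = 7.223 years.

7.22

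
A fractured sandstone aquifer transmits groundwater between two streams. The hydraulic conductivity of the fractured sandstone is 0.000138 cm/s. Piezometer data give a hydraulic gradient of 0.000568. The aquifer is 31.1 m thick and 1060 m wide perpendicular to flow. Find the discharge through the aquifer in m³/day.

2.23

Convert K: 0.000138 cm/s × 864 = 0.1192 m/day.
Cross-sectional area A = 1060 × 31.1 = 32966 m².
Hydraulic gradient i = 0.000568.
Darcy's law: Q = K · A · i = 0.1192 × 32966 × 0.0005680 = 2.233 m³/day.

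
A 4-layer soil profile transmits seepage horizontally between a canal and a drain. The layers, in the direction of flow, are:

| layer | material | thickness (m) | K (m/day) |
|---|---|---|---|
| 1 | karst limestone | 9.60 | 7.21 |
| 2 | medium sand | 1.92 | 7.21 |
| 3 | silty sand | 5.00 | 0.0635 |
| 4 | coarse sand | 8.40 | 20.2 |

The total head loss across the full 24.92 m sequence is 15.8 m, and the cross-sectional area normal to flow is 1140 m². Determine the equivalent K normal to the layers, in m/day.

0.309

Flow is perpendicular to layering, so the layers act in series and the equivalent K is the thickness-weighted harmonic mean.
Total thickness L = 9.60 + 1.92 + 5.00 + 8.40 = 24.92 m.
Σ(b_i/K_i) = 9.60/7.21 + 1.92/7.21 + 5.00/0.0635 + 8.40/20.2 = 80.75 d.
K_eq = L / Σ(b_i/K_i) = 24.92 / 80.75 = 0.3086 m/day.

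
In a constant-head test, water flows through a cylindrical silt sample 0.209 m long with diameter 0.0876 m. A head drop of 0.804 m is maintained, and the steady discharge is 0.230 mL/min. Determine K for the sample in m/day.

Cross-sectional area A = π·(d/2)² = π × (0.0876/2)² = 0.006027 m².
Convert discharge: 0.230 mL/min = 3.833e-09 m³/s.
Darcy's law rearranged: K = Q·L / (A·Δh) = 3.833e-09 × 0.209 / (0.006027 × 0.804) = 1.653e-07 m/s = 0.01429 m/day.

0.0143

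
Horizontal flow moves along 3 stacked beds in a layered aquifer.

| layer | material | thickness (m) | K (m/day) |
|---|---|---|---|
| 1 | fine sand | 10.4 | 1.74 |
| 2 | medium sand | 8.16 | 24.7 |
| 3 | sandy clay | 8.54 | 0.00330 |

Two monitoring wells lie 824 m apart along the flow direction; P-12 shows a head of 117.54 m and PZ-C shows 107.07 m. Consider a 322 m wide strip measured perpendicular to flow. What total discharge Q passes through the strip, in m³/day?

899

Flow is parallel to layering, so each bed carries its own Darcy discharge and the transmissivities add.
Σ(K_i·b_i) = 1.74×10.4 + 24.7×8.16 + 0.00330×8.54 = 219.7 m²/day.
Hydraulic gradient i = (117.54 − 107.07) / 824 = 10.47 / 824 = 0.01271.
Q = Σ(K_i·b_i) · W · i = 219.7 × 322 × 0.01271 = 898.8 m³/day.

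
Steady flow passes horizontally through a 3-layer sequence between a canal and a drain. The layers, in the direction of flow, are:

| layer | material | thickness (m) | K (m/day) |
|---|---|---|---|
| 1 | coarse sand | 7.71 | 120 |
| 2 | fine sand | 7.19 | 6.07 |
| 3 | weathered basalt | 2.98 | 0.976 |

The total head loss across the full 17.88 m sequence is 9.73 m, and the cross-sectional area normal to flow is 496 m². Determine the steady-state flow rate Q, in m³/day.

1120

Flow is perpendicular to layering, so the layers act in series and the equivalent K is the thickness-weighted harmonic mean.
Total thickness L = 7.71 + 7.19 + 2.98 = 17.88 m.
Σ(b_i/K_i) = 7.71/120 + 7.19/6.07 + 2.98/0.976 = 4.302 d.
K_eq = L / Σ(b_i/K_i) = 17.88 / 4.302 = 4.156 m/day.
Q = K_eq · A · (Δh/L) = 4.156 × 496 × (9.73/17.88) = 1122 m³/day.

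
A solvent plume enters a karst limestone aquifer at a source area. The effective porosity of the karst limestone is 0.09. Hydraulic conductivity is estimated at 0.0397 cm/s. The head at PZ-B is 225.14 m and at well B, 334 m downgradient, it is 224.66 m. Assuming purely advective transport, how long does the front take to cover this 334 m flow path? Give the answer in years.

1.67

Convert K: 0.0397 cm/s × 864 = 34.30 m/day.
Hydraulic gradient i = (225.14 − 224.66) / 334 = 0.48 / 334 = 0.001437.
Darcy flux q = K · i = 34.30 × 0.001437 = 0.04929 m/day.
Seepage velocity v = q / n_e = 0.04929 / 0.09 = 0.5477 m/day.
Travel time t = L / v = 334 / 0.5477 = 609.8 days = 1.670 years.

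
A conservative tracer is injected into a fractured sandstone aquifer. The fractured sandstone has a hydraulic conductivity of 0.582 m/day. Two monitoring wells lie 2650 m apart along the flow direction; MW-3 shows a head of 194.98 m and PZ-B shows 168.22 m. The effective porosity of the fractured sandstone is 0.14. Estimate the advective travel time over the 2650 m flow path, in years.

173

Hydraulic gradient i = (194.98 − 168.22) / 2650 = 26.76 / 2650 = 0.01010.
Darcy flux q = K · i = 0.5820 × 0.01010 = 0.005877 m/day.
Seepage velocity v = q / n_e = 0.005877 / 0.14 = 0.04198 m/day.
Travel time t = L / v = 2650 / 0.04198 = 63126 days = 172.8 years.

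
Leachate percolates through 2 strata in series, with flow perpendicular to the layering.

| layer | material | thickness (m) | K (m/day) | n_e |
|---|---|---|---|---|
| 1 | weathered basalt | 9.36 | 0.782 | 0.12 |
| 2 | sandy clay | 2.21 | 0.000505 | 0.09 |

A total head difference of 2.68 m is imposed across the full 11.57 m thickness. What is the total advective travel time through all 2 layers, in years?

5.93

With flow normal to the layers, continuity requires the same specific discharge q through every layer.
Σ(b_i/K_i) = 9.36/0.782 + 2.21/0.000505 = 4388 d.
q = Δh / Σ(b_i/K_i) = 2.68 / 4388 = 0.0006107 m/day.
In each layer the seepage velocity is v_i = q/n_i, so the layer transit time is t_i = b_i·n_i / q:
  layer 1 (weathered basalt): t_1 = 9.36 × 0.12 / 0.0006107 = 1839 d
  layer 2 (sandy clay): t_2 = 2.21 × 0.09 / 0.0006107 = 325.7 d
Total t = Σ t_i = 2165 days = 5.927 years.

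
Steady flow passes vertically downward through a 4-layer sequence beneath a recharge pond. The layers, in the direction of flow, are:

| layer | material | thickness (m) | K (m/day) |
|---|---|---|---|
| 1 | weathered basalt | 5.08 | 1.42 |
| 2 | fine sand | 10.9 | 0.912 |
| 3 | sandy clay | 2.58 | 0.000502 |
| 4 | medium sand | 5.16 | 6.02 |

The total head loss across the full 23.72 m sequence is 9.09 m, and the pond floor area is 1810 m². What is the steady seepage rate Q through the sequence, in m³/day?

3.19

Flow is perpendicular to layering, so the layers act in series and the equivalent K is the thickness-weighted harmonic mean.
Total thickness L = 5.08 + 10.9 + 2.58 + 5.16 = 23.72 m.
Σ(b_i/K_i) = 5.08/1.42 + 10.9/0.912 + 2.58/0.000502 + 5.16/6.02 = 5156 d.
K_eq = L / Σ(b_i/K_i) = 23.72 / 5156 = 0.004601 m/day.
Q = K_eq · A · (Δh/L) = 0.004601 × 1810 × (9.09/23.72) = 3.191 m³/day.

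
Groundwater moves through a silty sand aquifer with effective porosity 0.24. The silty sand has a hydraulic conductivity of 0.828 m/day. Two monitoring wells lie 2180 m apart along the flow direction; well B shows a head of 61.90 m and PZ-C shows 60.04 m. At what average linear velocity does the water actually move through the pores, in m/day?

0.00294

Hydraulic gradient i = (61.90 − 60.04) / 2180 = 1.86 / 2180 = 0.0008532.
Darcy flux q = K · i = 0.8280 × 0.0008532 = 0.0007065 m/day.
Seepage velocity v = q / n_e = 0.0007065 / 0.24 = 0.002944 m/day.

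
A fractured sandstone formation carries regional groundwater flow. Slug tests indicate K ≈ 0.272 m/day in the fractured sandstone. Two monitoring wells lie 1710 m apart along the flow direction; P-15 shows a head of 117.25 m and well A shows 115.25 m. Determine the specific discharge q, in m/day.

Hydraulic gradient i = (117.25 − 115.25) / 1710 = 2 / 1710 = 0.001170.
Specific discharge q = K · i = 0.2720 × 0.001170 = 0.0003181 m/day.

0.000318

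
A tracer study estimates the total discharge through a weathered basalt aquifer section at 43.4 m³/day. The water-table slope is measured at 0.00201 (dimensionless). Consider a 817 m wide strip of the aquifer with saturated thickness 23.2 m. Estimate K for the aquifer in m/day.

Cross-sectional area A = 817 × 23.2 = 18954 m².
Hydraulic gradient i = 0.00201.
From Q = K·A·i, K = Q / (A·i) = 43.4 / (18954 × 0.002010) = 1.139 m/day.

1.14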